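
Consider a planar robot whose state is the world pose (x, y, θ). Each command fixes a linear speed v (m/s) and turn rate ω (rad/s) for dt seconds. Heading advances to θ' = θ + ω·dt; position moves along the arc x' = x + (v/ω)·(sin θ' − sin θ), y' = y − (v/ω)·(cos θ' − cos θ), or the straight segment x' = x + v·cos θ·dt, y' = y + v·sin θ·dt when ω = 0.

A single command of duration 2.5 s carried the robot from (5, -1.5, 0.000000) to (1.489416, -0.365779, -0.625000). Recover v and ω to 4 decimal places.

Δθ = -0.625000 − 0.000000 = -0.625000
ω = Δθ/dt = -0.625000/2.5 = -0.2500
R = Δx/(sin θ' − sin θ) = 6.0000
v = R·ω = 6.0000·-0.2500 = -1.5000

v = -1.5000, ω = -0.2500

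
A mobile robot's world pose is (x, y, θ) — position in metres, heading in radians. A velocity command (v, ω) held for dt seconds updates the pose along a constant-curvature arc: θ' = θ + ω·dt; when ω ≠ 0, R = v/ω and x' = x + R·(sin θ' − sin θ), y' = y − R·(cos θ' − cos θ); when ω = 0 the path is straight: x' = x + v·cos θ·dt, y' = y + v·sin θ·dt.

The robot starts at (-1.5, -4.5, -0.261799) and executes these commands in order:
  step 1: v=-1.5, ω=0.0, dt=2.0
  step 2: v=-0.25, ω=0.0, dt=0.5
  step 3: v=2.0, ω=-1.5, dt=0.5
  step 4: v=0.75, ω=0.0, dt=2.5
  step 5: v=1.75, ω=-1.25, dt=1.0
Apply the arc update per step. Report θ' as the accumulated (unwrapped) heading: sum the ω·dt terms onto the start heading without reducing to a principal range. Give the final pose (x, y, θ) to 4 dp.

(-2.8469, -7.4963, -2.2618)

step 1: θ'=-0.2618 (straight) → pose (-4.3978, -3.7235, -0.2618)
step 2: θ'=-0.2618 (straight) → pose (-4.5185, -3.6912, -0.2618)
step 3: θ'=-1.0118 (R=-1.3333) → pose (-3.7332, -4.2720, -1.0118)
step 4: θ'=-1.0118 (straight) → pose (-2.7388, -5.8616, -1.0118)
step 5: θ'=-2.2618 (R=-1.4000) → pose (-2.8469, -7.4963, -2.2618)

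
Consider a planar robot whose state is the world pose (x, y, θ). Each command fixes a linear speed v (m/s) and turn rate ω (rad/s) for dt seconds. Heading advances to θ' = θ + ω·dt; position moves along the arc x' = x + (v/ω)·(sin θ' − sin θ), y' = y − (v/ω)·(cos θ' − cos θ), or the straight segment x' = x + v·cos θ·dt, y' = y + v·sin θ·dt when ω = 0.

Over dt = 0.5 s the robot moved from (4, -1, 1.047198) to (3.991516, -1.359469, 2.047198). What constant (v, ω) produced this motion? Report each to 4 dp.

v = -0.7500, ω = 2.0000

Δθ = 2.047198 − 1.047198 = 1.000000
ω = Δθ/dt = 1.000000/0.5 = 2.0000
R = −Δy/(cos θ' − cos θ) = -0.3750
v = R·ω = -0.3750·2.0000 = -0.7500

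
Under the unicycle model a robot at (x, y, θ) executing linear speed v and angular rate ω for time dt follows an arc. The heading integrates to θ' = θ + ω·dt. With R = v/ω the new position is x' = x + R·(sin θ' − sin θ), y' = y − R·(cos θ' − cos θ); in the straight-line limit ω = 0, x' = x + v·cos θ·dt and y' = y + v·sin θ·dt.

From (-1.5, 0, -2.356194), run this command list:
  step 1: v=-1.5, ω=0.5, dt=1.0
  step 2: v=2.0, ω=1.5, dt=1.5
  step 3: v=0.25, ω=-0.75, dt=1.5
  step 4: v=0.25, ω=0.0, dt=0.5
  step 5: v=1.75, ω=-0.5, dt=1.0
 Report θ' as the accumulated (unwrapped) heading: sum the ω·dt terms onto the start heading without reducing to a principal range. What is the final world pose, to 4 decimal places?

(2.4548, -1.9125, -1.2312)

step 1: θ'=-1.8562 (R=-3.0000) → pose (-0.7427, 1.2767, -1.8562)
step 2: θ'=0.3938 (R=1.3333) → pose (1.0483, -0.3300, 0.3938)
step 3: θ'=-0.7312 (R=-0.3333) → pose (1.3988, -0.3896, -0.7312)
step 4: θ'=-0.7312 (straight) → pose (1.4919, -0.4731, -0.7312)
step 5: θ'=-1.2312 (R=-3.5000) → pose (2.4548, -1.9125, -1.2312)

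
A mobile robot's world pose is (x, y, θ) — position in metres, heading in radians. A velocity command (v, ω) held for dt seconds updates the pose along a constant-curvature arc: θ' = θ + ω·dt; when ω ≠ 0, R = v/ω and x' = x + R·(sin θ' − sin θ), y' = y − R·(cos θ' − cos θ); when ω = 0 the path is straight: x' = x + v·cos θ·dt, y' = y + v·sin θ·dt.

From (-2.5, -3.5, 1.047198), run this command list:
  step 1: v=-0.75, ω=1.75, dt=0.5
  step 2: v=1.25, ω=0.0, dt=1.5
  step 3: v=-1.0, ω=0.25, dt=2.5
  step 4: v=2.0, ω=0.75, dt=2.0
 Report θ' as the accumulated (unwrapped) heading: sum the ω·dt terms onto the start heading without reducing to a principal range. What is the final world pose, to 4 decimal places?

(-5.2526, -4.6019, 4.0472)

step 1: θ'=1.9222 (R=-0.4286) → pose (-2.5312, -3.8618, 1.9222)
step 2: θ'=1.9222 (straight) → pose (-3.1766, -2.1014, 1.9222)
step 3: θ'=2.5472 (R=-4.0000) → pose (-1.6611, -4.0385, 2.5472)
step 4: θ'=4.0472 (R=2.6667) → pose (-5.2526, -4.6019, 4.0472)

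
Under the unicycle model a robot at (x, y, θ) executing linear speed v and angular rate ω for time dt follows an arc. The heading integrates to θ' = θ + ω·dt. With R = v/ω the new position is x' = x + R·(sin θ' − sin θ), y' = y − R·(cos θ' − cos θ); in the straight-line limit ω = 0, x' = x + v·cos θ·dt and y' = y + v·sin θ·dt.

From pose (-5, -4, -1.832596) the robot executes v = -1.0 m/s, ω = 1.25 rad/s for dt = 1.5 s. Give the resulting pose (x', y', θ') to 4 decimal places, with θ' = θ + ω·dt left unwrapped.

(-5.8067, -2.9937, 0.0424)

θ' = -1.8326 + 1.25·1.5 = 0.0424
R = v/ω = -1.0/1.25 = -0.8000
x' = -5 + -0.8000·(sin 0.0424 − sin -1.8326) = -5.8067
y' = -4 − -0.8000·(cos 0.0424 − cos -1.8326) = -2.9937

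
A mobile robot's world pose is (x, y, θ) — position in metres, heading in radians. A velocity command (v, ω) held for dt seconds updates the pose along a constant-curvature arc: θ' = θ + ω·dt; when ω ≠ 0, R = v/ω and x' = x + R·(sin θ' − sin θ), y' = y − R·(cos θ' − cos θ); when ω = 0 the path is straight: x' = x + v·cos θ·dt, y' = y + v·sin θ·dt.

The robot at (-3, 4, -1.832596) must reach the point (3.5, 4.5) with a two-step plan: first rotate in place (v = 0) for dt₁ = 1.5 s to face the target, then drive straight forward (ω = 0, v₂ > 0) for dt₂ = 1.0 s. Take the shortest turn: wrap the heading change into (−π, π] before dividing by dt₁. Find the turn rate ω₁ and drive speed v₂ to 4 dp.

ω₁ = 1.2729, v₂ = 6.5192

heading to target = atan2(4.5−4, 3.5−-3) = 0.0768
Δθ = wrap(0.0768 − -1.8326) = 1.9094; ω₁ = Δθ/dt₁ = 1.2729
distance = √((3.5−-3)² + (4.5−4)²) = 6.5192; v₂ = distance/dt₂ = 6.5192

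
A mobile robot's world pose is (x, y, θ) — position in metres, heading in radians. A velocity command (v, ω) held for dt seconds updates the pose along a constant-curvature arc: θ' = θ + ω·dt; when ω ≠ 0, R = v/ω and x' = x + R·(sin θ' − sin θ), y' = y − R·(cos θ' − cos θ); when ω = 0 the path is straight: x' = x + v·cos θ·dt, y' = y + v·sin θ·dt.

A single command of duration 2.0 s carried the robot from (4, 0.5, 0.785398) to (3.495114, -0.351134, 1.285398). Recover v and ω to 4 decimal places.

v = -0.5000, ω = 0.2500

Δθ = 1.285398 − 0.785398 = 0.500000
ω = Δθ/dt = 0.500000/2.0 = 0.2500
R = −Δy/(cos θ' − cos θ) = -2.0000
v = R·ω = -2.0000·0.2500 = -0.5000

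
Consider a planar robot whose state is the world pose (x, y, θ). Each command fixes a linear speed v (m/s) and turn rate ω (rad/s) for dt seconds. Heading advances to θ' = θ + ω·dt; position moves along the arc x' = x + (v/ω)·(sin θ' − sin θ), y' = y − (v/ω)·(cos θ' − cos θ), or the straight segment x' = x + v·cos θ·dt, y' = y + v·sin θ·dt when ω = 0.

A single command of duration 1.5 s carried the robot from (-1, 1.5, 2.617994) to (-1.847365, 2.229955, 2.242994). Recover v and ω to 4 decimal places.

v = 0.7500, ω = -0.2500

Δθ = 2.242994 − 2.617994 = -0.375000
ω = Δθ/dt = -0.375000/1.5 = -0.2500
R = Δx/(sin θ' − sin θ) = -3.0000
v = R·ω = -3.0000·-0.2500 = 0.7500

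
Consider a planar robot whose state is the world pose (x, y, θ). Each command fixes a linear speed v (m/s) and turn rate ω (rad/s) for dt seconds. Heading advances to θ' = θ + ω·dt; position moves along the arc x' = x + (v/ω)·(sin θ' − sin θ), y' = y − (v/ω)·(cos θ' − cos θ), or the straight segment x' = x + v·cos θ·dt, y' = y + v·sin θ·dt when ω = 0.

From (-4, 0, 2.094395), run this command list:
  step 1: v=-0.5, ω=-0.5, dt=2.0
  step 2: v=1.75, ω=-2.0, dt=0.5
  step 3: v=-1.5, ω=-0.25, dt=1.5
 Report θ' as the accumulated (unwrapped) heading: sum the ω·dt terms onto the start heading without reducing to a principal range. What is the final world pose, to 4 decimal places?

step 1: θ'=1.0944 (R=1.0000) → pose (-3.9774, -0.9586, 1.0944)
step 2: θ'=0.0944 (R=-0.8750) → pose (-3.2823, -0.4887, 0.0944)
step 3: θ'=-0.2806 (R=6.0000) → pose (-5.5094, -0.2808, -0.2806)

(-5.5094, -0.2808, -0.2806)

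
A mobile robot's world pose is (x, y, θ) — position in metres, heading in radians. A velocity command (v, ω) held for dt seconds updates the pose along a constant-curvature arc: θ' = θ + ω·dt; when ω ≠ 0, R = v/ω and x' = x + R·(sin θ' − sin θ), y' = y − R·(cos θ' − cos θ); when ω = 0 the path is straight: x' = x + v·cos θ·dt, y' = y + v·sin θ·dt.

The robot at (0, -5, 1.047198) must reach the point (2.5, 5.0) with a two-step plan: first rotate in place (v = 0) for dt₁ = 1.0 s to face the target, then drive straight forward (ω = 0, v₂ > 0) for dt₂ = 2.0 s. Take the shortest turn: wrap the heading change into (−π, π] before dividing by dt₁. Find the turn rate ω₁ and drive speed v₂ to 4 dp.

heading to target = atan2(5−-5, 2.5−0) = 1.3258
Δθ = wrap(1.3258 − 1.0472) = 0.2786; ω₁ = Δθ/dt₁ = 0.2786
distance = √((2.5−0)² + (5−-5)²) = 10.3078; v₂ = distance/dt₂ = 5.1539

ω₁ = 0.2786, v₂ = 5.1539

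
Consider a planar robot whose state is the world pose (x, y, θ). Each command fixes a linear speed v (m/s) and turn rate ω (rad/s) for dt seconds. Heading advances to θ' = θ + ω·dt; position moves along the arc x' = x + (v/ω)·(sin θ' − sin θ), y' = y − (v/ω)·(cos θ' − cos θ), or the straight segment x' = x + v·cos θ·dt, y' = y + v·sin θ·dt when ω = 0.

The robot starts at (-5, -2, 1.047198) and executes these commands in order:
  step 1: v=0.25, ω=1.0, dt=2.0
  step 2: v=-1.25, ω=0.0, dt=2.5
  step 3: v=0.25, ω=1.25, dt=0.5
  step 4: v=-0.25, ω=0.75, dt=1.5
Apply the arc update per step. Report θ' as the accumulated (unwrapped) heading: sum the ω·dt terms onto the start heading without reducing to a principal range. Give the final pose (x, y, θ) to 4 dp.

(-2.0385, -1.6315, 4.7972)

step 1: θ'=3.0472 (R=0.2500) → pose (-5.1929, -1.6261, 3.0472)
step 2: θ'=3.0472 (straight) → pose (-2.0819, -1.9207, 3.0472)
step 3: θ'=3.6722 (R=0.2000) → pose (-2.2019, -1.9473, 3.6722)
step 4: θ'=4.7972 (R=-0.3333) → pose (-2.0385, -1.6315, 4.7972)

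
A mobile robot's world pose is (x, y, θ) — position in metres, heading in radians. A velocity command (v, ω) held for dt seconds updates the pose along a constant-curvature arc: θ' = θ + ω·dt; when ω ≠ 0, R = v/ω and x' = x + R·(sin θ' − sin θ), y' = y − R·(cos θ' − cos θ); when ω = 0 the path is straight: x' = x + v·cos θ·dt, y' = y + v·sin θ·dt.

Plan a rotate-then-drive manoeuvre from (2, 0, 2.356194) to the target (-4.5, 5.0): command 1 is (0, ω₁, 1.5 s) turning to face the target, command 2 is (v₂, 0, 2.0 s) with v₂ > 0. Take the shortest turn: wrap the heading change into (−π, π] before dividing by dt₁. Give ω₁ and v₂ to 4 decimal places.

heading to target = atan2(5−0, -4.5−2) = 2.4859
Δθ = wrap(2.4859 − 2.3562) = 0.1297; ω₁ = Δθ/dt₁ = 0.0865
distance = √((-4.5−2)² + (5−0)²) = 8.2006; v₂ = distance/dt₂ = 4.1003

ω₁ = 0.0865, v₂ = 4.1003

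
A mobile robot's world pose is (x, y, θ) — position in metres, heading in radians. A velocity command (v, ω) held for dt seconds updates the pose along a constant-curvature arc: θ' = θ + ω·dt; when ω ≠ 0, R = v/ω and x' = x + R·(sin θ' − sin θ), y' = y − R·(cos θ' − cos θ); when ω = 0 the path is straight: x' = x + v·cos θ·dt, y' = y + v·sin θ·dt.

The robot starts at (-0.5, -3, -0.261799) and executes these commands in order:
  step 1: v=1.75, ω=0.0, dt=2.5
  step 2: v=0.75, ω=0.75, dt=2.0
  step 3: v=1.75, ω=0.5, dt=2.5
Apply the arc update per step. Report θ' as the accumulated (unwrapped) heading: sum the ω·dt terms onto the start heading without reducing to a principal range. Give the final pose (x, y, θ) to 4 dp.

step 1: θ'=-0.2618 (straight) → pose (3.7259, -4.1323, -0.2618)
step 2: θ'=1.2382 (R=1.0000) → pose (4.9299, -3.4929, 1.2382)
step 3: θ'=2.4882 (R=3.5000) → pose (3.7493, 0.4289, 2.4882)

(3.7493, 0.4289, 2.4882)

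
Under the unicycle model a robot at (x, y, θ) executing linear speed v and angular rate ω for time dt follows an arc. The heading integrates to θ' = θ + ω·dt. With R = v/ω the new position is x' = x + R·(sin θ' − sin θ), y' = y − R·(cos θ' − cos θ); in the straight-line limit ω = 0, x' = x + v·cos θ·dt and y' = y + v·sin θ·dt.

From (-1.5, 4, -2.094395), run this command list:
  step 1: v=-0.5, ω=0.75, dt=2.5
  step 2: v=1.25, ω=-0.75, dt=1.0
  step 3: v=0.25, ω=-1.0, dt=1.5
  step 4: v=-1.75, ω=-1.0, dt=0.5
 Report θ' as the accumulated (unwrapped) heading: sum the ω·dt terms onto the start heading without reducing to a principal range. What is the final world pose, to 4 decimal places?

(-0.1813, 4.3181, -2.9694)

step 1: θ'=-0.2194 (R=-0.6667) → pose (-1.9323, 4.9840, -0.2194)
step 2: θ'=-0.9694 (R=-1.6667) → pose (-0.9208, 4.3003, -0.9694)
step 3: θ'=-2.4694 (R=-0.2500) → pose (-0.9712, 3.9632, -2.4694)
step 4: θ'=-2.9694 (R=1.7500) → pose (-0.1813, 4.3181, -2.9694)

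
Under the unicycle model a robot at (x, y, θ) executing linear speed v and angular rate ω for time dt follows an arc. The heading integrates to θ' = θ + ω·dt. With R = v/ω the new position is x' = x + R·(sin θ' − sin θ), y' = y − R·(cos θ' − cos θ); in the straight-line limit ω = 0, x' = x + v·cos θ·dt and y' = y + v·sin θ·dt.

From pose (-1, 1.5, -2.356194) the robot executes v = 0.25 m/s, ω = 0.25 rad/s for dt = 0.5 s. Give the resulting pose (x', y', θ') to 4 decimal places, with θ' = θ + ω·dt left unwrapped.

(-1.0826, 1.4063, -2.2312)

θ' = -2.3562 + 0.25·0.5 = -2.2312
R = v/ω = 0.25/0.25 = 1.0000
x' = -1 + 1.0000·(sin -2.2312 − sin -2.3562) = -1.0826
y' = 1.5 − 1.0000·(cos -2.2312 − cos -2.3562) = 1.4063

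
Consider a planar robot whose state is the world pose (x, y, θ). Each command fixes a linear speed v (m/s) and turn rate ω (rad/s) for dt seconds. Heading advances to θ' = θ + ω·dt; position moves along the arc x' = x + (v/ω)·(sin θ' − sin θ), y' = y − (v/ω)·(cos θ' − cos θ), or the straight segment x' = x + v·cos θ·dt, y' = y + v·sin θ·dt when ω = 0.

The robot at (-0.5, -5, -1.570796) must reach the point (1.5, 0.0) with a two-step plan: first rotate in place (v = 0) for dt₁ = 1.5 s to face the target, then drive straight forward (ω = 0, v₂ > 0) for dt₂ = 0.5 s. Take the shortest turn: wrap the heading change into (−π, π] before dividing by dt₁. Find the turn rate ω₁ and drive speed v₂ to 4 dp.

heading to target = atan2(0−-5, 1.5−-0.5) = 1.1903
Δθ = wrap(1.1903 − -1.5708) = 2.7611; ω₁ = Δθ/dt₁ = 1.8407
distance = √((1.5−-0.5)² + (0−-5)²) = 5.3852; v₂ = distance/dt₂ = 10.7703

ω₁ = 1.8407, v₂ = 10.7703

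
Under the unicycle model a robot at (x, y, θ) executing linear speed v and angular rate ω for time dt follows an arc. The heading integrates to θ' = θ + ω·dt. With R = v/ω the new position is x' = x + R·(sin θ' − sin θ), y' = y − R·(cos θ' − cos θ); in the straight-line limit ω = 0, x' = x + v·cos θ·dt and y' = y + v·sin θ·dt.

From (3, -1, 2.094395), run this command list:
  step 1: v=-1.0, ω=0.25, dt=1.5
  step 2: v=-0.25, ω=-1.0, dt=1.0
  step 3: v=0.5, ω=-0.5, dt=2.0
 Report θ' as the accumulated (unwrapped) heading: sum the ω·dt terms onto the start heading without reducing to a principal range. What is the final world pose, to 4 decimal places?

(4.6088, -1.5601, 0.4694)

step 1: θ'=2.4694 (R=-4.0000) → pose (3.9733, -2.1298, 2.4694)
step 2: θ'=1.4694 (R=0.2500) → pose (4.0663, -2.3507, 1.4694)
step 3: θ'=0.4694 (R=-1.0000) → pose (4.6088, -1.5601, 0.4694)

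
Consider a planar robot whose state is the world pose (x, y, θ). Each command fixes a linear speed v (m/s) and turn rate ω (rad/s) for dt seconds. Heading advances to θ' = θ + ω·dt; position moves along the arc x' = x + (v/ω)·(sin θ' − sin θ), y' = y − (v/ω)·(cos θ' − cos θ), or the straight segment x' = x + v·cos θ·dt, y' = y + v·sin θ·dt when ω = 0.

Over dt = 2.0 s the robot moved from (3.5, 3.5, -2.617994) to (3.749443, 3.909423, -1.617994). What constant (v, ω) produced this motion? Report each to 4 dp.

v = -0.2500, ω = 0.5000

Δθ = -1.617994 − -2.617994 = 1.000000
ω = Δθ/dt = 1.000000/2.0 = 0.5000
R = −Δy/(cos θ' − cos θ) = -0.5000
v = R·ω = -0.5000·0.5000 = -0.2500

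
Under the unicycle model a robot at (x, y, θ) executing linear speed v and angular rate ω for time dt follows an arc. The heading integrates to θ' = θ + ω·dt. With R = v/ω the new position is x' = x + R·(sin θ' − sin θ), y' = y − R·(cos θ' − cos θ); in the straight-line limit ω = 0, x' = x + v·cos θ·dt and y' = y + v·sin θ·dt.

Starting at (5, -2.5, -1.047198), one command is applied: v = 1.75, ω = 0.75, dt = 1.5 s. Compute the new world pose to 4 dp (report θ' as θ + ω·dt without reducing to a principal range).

(7.2021, -3.6596, 0.0778)

θ' = -1.0472 + 0.75·1.5 = 0.0778
R = v/ω = 1.75/0.75 = 2.3333
x' = 5 + 2.3333·(sin 0.0778 − sin -1.0472) = 7.2021
y' = -2.5 − 2.3333·(cos 0.0778 − cos -1.0472) = -3.6596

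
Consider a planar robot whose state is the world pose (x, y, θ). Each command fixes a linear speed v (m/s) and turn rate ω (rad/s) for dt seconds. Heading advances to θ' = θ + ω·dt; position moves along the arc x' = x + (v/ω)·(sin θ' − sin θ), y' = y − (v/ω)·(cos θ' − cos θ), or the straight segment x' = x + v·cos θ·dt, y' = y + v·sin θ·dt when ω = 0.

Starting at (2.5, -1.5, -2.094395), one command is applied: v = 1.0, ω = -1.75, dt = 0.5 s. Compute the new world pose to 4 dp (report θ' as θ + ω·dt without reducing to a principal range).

(2.1030, -1.7773, -2.9694)

θ' = -2.0944 + -1.75·0.5 = -2.9694
R = v/ω = 1.0/-1.75 = -0.5714
x' = 2.5 + -0.5714·(sin -2.9694 − sin -2.0944) = 2.1030
y' = -1.5 − -0.5714·(cos -2.9694 − cos -2.0944) = -1.7773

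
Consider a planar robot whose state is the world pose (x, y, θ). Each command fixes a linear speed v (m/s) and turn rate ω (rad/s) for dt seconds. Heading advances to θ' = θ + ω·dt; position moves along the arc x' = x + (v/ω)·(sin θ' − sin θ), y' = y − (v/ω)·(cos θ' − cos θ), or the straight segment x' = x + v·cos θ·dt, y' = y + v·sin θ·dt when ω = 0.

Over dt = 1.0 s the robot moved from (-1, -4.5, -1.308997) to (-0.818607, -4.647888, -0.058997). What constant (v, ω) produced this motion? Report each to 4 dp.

Δθ = -0.058997 − -1.308997 = 1.250000
ω = Δθ/dt = 1.250000/1.0 = 1.2500
R = Δx/(sin θ' − sin θ) = 0.2000
v = R·ω = 0.2000·1.2500 = 0.2500

v = 0.2500, ω = 1.2500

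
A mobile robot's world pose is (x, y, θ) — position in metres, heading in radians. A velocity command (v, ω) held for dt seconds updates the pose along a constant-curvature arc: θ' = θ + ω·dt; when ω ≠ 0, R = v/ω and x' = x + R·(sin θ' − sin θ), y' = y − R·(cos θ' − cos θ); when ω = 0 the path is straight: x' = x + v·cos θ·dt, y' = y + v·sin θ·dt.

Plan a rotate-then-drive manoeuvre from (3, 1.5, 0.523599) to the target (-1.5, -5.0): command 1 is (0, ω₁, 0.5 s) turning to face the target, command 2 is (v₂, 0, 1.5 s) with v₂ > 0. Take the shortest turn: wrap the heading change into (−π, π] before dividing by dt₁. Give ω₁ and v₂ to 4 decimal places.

heading to target = atan2(-5−1.5, -1.5−3) = -2.1763
Δθ = wrap(-2.1763 − 0.5236) = -2.6999; ω₁ = Δθ/dt₁ = -5.3999
distance = √((-1.5−3)² + (-5−1.5)²) = 7.9057; v₂ = distance/dt₂ = 5.2705

ω₁ = -5.3999, v₂ = 5.2705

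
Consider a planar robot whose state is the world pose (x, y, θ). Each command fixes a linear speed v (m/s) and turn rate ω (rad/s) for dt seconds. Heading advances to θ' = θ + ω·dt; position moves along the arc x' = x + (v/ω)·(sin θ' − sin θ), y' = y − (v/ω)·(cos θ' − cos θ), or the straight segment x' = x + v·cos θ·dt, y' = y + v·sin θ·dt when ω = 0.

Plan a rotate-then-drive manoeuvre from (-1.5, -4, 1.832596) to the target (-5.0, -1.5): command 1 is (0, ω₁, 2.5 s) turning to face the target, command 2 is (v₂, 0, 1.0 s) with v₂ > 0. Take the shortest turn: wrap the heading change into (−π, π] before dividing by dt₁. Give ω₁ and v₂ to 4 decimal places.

ω₁ = 0.2755, v₂ = 4.3012

heading to target = atan2(-1.5−-4, -5−-1.5) = 2.5213
Δθ = wrap(2.5213 − 1.8326) = 0.6887; ω₁ = Δθ/dt₁ = 0.2755
distance = √((-5−-1.5)² + (-1.5−-4)²) = 4.3012; v₂ = distance/dt₂ = 4.3012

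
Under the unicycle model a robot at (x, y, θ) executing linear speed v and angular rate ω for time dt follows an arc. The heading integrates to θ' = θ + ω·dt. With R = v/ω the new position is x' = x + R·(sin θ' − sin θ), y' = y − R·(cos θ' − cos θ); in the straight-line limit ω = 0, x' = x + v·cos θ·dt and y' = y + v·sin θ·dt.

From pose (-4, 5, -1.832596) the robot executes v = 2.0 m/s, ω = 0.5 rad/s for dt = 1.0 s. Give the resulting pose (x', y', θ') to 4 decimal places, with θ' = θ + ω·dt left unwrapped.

θ' = -1.8326 + 0.5·1.0 = -1.3326
R = v/ω = 2.0/0.5 = 4.0000
x' = -4 + 4.0000·(sin -1.3326 − sin -1.8326) = -4.0234
y' = 5 − 4.0000·(cos -1.3326 − cos -1.8326) = 3.0209

(-4.0234, 3.0209, -1.3326)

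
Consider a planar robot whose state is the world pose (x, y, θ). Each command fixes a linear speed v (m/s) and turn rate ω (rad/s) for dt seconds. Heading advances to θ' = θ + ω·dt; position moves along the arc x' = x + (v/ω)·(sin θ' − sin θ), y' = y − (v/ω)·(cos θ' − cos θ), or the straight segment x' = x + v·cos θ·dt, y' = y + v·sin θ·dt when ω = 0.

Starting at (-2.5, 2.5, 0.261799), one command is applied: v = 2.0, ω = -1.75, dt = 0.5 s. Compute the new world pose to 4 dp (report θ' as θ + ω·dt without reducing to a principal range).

θ' = 0.2618 + -1.75·0.5 = -0.6132
R = v/ω = 2.0/-1.75 = -1.1429
x' = -2.5 + -1.1429·(sin -0.6132 − sin 0.2618) = -1.5465
y' = 2.5 − -1.1429·(cos -0.6132 − cos 0.2618) = 2.3307

(-1.5465, 2.3307, -0.6132)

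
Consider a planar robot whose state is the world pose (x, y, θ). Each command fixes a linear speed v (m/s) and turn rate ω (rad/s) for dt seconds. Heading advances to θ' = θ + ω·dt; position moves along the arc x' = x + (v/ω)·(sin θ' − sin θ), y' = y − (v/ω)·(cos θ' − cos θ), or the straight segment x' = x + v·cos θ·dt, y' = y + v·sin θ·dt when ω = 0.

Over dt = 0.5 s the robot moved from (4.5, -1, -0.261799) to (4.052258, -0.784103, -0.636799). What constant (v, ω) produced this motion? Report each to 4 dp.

v = -1.0000, ω = -0.7500

Δθ = -0.636799 − -0.261799 = -0.375000
ω = Δθ/dt = -0.375000/0.5 = -0.7500
R = Δx/(sin θ' − sin θ) = 1.3333
v = R·ω = 1.3333·-0.7500 = -1.0000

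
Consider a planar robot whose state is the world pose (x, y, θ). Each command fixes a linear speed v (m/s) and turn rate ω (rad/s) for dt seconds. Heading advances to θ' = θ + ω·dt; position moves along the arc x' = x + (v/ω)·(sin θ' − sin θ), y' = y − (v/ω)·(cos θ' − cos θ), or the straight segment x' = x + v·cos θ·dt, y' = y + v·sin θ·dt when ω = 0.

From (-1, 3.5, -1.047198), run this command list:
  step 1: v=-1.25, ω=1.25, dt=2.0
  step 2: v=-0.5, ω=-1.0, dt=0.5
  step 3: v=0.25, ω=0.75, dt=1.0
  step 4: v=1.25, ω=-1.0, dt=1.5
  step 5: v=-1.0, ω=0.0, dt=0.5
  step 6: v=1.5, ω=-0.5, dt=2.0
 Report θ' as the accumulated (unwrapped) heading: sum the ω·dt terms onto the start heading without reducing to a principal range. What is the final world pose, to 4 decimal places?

(0.3587, 3.5697, -0.7972)

step 1: θ'=1.4528 (R=-1.0000) → pose (-2.8591, 3.1177, 1.4528)
step 2: θ'=0.9528 (R=0.5000) → pose (-2.9481, 2.8869, 0.9528)
step 3: θ'=1.7028 (R=0.3333) → pose (-2.8893, 3.1239, 1.7028)
step 4: θ'=0.2028 (R=-1.2500) → pose (-1.9020, 4.5128, 0.2028)
step 5: θ'=0.2028 (straight) → pose (-2.3917, 4.4121, 0.2028)
step 6: θ'=-0.7972 (R=-3.0000) → pose (0.3587, 3.5697, -0.7972)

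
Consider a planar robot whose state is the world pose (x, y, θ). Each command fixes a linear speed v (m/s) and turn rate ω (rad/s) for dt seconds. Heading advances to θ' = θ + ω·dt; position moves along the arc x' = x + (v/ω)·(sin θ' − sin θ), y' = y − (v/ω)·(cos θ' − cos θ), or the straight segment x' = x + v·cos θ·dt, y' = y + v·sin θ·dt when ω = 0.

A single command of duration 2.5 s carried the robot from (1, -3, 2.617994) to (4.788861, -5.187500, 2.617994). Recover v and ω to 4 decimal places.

v = -1.7500, ω = 0.0000

Δθ = 2.617994 − 2.617994 = 0.000000
ω = Δθ/dt = 0.000000/2.5 = 0.0000
ω = 0 → v = (Δx·cos θ + Δy·sin θ)/dt = -1.7500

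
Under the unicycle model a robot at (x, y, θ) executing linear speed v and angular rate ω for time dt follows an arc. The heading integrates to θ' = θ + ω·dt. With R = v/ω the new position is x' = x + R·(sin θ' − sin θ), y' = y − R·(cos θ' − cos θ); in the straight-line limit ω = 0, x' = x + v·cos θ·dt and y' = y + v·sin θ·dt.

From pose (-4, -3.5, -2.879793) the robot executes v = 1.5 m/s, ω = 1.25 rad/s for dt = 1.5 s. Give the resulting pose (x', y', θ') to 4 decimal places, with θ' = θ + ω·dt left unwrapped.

(-4.7023, -5.3026, -1.0048)

θ' = -2.8798 + 1.25·1.5 = -1.0048
R = v/ω = 1.5/1.25 = 1.2000
x' = -4 + 1.2000·(sin -1.0048 − sin -2.8798) = -4.7023
y' = -3.5 − 1.2000·(cos -1.0048 − cos -2.8798) = -5.3026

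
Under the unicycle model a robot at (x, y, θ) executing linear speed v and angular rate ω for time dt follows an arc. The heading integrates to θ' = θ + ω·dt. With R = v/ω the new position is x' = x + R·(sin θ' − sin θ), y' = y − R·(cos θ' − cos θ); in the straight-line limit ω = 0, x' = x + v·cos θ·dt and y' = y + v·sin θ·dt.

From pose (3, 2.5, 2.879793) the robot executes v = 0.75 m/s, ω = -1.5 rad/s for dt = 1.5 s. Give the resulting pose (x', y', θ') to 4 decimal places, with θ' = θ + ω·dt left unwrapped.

(2.8349, 3.3870, 0.6298)

θ' = 2.8798 + -1.5·1.5 = 0.6298
R = v/ω = 0.75/-1.5 = -0.5000
x' = 3 + -0.5000·(sin 0.6298 − sin 2.8798) = 2.8349
y' = 2.5 − -0.5000·(cos 0.6298 − cos 2.8798) = 3.3870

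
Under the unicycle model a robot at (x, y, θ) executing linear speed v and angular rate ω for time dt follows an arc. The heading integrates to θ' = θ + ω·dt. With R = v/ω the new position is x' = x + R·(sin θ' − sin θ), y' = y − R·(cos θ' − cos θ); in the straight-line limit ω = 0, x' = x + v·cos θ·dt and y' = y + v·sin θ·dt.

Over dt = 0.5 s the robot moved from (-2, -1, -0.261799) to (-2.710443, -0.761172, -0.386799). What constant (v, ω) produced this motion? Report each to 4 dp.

v = -1.5000, ω = -0.2500

Δθ = -0.386799 − -0.261799 = -0.125000
ω = Δθ/dt = -0.125000/0.5 = -0.2500
R = Δx/(sin θ' − sin θ) = 6.0000
v = R·ω = 6.0000·-0.2500 = -1.5000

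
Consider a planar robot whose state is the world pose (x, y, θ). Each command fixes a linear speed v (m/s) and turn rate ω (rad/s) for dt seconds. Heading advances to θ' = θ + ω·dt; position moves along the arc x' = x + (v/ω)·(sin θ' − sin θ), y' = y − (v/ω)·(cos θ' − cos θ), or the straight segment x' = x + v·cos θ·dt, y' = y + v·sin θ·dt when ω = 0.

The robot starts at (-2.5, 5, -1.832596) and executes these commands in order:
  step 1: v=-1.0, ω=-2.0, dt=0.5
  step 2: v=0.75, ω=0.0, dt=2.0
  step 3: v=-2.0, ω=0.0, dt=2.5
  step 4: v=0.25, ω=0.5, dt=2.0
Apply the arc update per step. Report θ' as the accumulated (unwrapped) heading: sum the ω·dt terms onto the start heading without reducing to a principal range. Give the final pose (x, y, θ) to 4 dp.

step 1: θ'=-2.8326 (R=0.5000) → pose (-2.1691, 5.3469, -2.8326)
step 2: θ'=-2.8326 (straight) → pose (-3.5980, 4.8908, -2.8326)
step 3: θ'=-2.8326 (straight) → pose (1.1651, 6.4113, -2.8326)
step 4: θ'=-1.8326 (R=0.5000) → pose (0.8342, 6.0644, -1.8326)

(0.8342, 6.0644, -1.8326)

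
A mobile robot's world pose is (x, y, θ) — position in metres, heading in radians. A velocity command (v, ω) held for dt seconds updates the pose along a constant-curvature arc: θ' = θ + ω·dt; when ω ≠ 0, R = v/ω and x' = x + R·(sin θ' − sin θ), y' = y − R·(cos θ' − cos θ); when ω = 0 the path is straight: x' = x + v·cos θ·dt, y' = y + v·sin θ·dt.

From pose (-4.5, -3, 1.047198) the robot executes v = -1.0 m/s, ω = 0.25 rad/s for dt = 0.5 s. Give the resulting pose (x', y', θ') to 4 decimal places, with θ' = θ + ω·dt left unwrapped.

θ' = 1.0472 + 0.25·0.5 = 1.1722
R = v/ω = -1.0/0.25 = -4.0000
x' = -4.5 + -4.0000·(sin 1.1722 − sin 1.0472) = -4.7223
y' = -3 − -4.0000·(cos 1.1722 − cos 1.0472) = -3.4475

(-4.7223, -3.4475, 1.1722)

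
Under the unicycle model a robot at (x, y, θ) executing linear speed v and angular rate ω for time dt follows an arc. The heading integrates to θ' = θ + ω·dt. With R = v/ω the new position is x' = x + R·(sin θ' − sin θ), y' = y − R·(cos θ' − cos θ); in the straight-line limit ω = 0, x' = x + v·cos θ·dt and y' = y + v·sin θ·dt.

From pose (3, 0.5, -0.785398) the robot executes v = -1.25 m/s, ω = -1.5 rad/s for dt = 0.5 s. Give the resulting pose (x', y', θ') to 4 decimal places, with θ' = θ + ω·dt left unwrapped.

θ' = -0.7854 + -1.5·0.5 = -1.5354
R = v/ω = -1.25/-1.5 = 0.8333
x' = 3 + 0.8333·(sin -1.5354 − sin -0.7854) = 2.7564
y' = 0.5 − 0.8333·(cos -1.5354 − cos -0.7854) = 1.0598

(2.7564, 1.0598, -1.5354)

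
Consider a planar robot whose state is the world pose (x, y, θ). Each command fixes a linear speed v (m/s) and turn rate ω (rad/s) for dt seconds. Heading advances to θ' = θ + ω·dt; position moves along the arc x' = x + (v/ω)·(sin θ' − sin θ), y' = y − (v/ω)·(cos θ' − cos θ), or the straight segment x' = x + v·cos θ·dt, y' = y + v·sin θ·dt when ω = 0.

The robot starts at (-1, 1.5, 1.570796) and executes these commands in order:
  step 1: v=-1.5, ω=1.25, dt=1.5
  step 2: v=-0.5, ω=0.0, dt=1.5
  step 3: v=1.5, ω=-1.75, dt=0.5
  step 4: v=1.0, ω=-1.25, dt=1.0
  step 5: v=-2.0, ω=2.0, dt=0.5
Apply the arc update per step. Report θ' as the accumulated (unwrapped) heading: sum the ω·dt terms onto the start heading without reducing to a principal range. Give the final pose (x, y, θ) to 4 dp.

step 1: θ'=3.4458 (R=-1.2000) → pose (0.5594, 0.3551, 3.4458)
step 2: θ'=3.4458 (straight) → pose (1.2750, 0.5797, 3.4458)
step 3: θ'=2.5708 (R=-0.8571) → pose (0.5551, 0.6763, 2.5708)
step 4: θ'=1.3208 (R=-0.8000) → pose (0.2123, 1.5474, 1.3208)
step 5: θ'=2.3208 (R=-1.0000) → pose (0.4495, 0.6183, 2.3208)

(0.4495, 0.6183, 2.3208)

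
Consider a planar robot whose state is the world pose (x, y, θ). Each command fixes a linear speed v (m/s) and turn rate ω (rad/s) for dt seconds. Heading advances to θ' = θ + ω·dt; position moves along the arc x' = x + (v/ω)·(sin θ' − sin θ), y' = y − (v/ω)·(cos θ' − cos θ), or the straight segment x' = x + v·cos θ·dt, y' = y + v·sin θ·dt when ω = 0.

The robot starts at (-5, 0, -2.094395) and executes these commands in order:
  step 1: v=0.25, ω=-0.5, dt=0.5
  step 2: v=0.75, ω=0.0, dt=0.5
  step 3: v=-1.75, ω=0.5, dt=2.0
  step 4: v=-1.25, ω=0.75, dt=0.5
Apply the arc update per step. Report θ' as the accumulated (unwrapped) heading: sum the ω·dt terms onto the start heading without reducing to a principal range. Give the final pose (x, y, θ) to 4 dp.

step 1: θ'=-2.3444 (R=-0.5000) → pose (-5.0753, -0.0994, -2.3444)
step 2: θ'=-2.3444 (straight) → pose (-5.3373, -0.3676, -2.3444)
step 3: θ'=-1.3444 (R=-3.5000) → pose (-4.4306, 2.8635, -1.3444)
step 4: θ'=-0.9694 (R=-1.6667) → pose (-4.6804, 3.4324, -0.9694)

(-4.6804, 3.4324, -0.9694)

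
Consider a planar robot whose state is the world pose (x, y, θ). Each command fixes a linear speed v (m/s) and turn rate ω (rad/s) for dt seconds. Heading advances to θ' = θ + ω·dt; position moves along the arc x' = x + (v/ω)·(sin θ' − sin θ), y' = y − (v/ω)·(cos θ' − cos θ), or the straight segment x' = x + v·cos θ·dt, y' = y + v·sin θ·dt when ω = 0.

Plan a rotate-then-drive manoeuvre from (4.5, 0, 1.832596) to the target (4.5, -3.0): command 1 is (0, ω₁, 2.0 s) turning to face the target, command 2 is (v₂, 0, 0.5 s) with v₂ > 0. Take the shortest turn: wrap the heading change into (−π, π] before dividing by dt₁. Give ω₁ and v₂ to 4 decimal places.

heading to target = atan2(-3−0, 4.5−4.5) = -1.5708
Δθ = wrap(-1.5708 − 1.8326) = 2.8798; ω₁ = Δθ/dt₁ = 1.4399
distance = √((4.5−4.5)² + (-3−0)²) = 3.0000; v₂ = distance/dt₂ = 6.0000

ω₁ = 1.4399, v₂ = 6.0000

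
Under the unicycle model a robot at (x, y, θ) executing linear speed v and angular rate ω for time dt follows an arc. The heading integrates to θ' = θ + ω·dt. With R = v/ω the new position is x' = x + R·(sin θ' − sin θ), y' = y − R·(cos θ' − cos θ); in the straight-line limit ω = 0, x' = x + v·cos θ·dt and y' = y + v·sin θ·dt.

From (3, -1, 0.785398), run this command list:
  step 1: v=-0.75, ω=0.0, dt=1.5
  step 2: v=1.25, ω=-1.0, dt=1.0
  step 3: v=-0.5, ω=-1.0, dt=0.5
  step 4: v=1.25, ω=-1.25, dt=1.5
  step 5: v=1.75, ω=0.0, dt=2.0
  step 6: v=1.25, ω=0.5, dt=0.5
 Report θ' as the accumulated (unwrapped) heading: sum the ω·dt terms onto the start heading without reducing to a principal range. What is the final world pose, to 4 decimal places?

step 1: θ'=0.7854 (straight) → pose (2.2045, -1.7955, 0.7854)
step 2: θ'=-0.2146 (R=-1.2500) → pose (3.3546, -1.4581, -0.2146)
step 3: θ'=-0.7146 (R=0.5000) → pose (3.1334, -1.3472, -0.7146)
step 4: θ'=-2.5896 (R=-1.0000) → pose (3.0025, -2.9540, -2.5896)
step 5: θ'=-2.5896 (straight) → pose (0.0223, -4.7894, -2.5896)
step 6: θ'=-2.3396 (R=2.5000) → pose (-0.4636, -5.1799, -2.3396)

(-0.4636, -5.1799, -2.3396)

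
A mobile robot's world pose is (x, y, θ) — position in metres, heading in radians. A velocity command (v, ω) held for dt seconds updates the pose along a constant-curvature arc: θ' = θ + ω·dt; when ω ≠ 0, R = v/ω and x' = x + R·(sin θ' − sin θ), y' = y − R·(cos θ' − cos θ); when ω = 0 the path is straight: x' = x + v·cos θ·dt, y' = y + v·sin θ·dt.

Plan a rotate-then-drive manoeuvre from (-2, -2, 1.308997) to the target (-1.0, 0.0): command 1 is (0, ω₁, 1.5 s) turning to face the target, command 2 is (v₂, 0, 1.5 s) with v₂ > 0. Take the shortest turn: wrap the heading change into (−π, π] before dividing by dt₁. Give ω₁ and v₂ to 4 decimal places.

heading to target = atan2(0−-2, -1−-2) = 1.1071
Δθ = wrap(1.1071 − 1.3090) = -0.2018; ω₁ = Δθ/dt₁ = -0.1346
distance = √((-1−-2)² + (0−-2)²) = 2.2361; v₂ = distance/dt₂ = 1.4907

ω₁ = -0.1346, v₂ = 1.4907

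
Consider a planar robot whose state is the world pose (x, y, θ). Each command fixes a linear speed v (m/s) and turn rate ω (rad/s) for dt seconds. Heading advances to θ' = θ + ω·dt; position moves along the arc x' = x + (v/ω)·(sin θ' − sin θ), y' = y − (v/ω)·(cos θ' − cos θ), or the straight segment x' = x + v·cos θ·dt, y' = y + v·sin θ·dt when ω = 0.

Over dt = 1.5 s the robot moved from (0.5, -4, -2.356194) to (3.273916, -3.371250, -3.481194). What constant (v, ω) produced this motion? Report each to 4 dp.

v = -2.0000, ω = -0.7500

Δθ = -3.481194 − -2.356194 = -1.125000
ω = Δθ/dt = -1.125000/1.5 = -0.7500
R = Δx/(sin θ' − sin θ) = 2.6667
v = R·ω = 2.6667·-0.7500 = -2.0000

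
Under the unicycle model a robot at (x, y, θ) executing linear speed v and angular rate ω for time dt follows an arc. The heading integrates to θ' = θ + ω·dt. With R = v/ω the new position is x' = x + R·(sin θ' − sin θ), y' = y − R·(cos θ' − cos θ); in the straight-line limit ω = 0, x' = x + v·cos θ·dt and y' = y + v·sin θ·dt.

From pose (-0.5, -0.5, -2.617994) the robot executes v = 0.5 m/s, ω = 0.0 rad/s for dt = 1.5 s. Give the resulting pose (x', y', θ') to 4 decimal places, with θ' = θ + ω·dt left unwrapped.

(-1.1495, -0.8750, -2.6180)

θ' = -2.6180 + 0.0·1.5 = -2.6180
ω = 0 → straight: x' = -0.5 + 0.5·cos(-2.6180)·1.5 = -1.1495
y' = -0.5 + 0.5·sin(-2.6180)·1.5 = -0.8750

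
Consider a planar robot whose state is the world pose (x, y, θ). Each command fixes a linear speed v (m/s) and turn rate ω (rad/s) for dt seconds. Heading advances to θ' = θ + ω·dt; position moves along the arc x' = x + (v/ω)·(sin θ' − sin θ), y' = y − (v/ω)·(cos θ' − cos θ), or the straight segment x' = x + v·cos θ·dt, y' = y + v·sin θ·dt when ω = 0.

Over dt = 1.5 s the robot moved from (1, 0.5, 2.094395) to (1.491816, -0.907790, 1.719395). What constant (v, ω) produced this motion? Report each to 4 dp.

Δθ = 1.719395 − 2.094395 = -0.375000
ω = Δθ/dt = -0.375000/1.5 = -0.2500
R = −Δy/(cos θ' − cos θ) = 4.0000
v = R·ω = 4.0000·-0.2500 = -1.0000

v = -1.0000, ω = -0.2500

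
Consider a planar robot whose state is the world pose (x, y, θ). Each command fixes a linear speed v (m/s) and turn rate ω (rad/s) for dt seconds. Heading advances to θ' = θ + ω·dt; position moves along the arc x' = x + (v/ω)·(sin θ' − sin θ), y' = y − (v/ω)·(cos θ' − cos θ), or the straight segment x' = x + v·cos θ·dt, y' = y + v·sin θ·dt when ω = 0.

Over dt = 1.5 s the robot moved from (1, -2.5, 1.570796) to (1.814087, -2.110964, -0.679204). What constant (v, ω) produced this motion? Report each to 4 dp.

Δθ = -0.679204 − 1.570796 = -2.250000
ω = Δθ/dt = -2.250000/1.5 = -1.5000
R = Δx/(sin θ' − sin θ) = -0.5000
v = R·ω = -0.5000·-1.5000 = 0.7500

v = 0.7500, ω = -1.5000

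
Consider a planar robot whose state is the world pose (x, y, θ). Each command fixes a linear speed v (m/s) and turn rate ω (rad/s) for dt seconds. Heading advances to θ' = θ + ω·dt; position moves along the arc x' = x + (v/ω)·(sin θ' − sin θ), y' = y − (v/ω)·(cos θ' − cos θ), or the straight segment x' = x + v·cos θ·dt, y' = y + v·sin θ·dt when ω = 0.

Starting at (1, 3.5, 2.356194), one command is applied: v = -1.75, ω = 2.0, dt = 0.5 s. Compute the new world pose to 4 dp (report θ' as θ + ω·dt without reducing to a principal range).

θ' = 2.3562 + 2.0·0.5 = 3.3562
R = v/ω = -1.75/2.0 = -0.8750
x' = 1 + -0.8750·(sin 3.3562 − sin 2.3562) = 1.8051
y' = 3.5 − -0.8750·(cos 3.3562 − cos 2.3562) = 3.2638

(1.8051, 3.2638, 3.3562)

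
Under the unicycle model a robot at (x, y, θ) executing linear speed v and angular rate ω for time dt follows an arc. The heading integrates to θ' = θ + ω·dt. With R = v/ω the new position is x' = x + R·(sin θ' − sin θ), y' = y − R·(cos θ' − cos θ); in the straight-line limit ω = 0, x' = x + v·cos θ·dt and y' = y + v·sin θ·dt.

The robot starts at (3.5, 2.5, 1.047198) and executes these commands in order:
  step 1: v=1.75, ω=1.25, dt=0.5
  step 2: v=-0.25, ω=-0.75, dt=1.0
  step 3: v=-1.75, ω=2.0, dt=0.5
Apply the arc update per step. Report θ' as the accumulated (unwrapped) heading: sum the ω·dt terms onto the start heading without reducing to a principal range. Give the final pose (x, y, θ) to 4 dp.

(3.4902, 2.2769, 1.9222)

step 1: θ'=1.6722 (R=1.4000) → pose (3.6804, 3.3417, 1.6722)
step 2: θ'=0.9222 (R=0.3333) → pose (3.6144, 3.1066, 0.9222)
step 3: θ'=1.9222 (R=-0.8750) → pose (3.4902, 2.2769, 1.9222)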